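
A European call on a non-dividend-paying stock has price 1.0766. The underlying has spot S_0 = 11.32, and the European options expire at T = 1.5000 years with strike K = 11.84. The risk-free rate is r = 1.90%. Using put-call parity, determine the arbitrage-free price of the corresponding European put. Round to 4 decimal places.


Answer: Put price = 1.2639

Derivation:
Put-call parity: C - P = S_0 * exp(-qT) - K * exp(-rT).
S_0 * exp(-qT) = 11.3200 * 1.00000000 = 11.32000000
K * exp(-rT) = 11.8400 * 0.97190229 = 11.50732316
P = C - S*exp(-qT) + K*exp(-rT)
P = 1.0766 - 11.32000000 + 11.50732316 = 1.2639


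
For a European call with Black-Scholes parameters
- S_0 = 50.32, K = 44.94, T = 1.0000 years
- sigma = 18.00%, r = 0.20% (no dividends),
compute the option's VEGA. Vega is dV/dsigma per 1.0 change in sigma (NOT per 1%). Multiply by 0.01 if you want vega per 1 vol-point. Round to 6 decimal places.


Answer: Vega = 15.387007

Derivation:
d1 = 0.7293019202; d2 = 0.5493019202
phi(d1) = 0.3057831224; exp(-qT) = 1.0000000000; exp(-rT) = 0.9980019987
Vega = S * exp(-qT) * phi(d1) * sqrt(T) = 50.3200 * 1.0000000000 * 0.3057831224 * 1.0000000000 = 15.387007


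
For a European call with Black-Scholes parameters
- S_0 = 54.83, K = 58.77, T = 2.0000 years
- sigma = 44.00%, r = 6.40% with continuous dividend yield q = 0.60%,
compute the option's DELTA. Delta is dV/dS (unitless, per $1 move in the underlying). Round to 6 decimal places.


d1 = 0.3860256123; d2 = -0.2362283551
phi(d1) = 0.3702982860; exp(-qT) = 0.9880717129; exp(-rT) = 0.8798533791
N(d1) = 0.6502611498
Delta = exp(-qT) * N(d1) = 0.9880717129 * 0.6502611498 = 0.642505

Answer: Delta = 0.642505


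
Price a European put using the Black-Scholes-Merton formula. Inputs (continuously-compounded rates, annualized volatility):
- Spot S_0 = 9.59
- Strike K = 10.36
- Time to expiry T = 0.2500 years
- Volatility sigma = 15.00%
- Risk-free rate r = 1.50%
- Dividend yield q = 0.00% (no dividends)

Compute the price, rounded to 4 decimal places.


Answer: Price = 0.7958

Derivation:
d1 = (ln(S/K) + (r - q + 0.5*sigma^2) * T) / (sigma * sqrt(T)) = -0.94225131
d2 = d1 - sigma * sqrt(T) = -1.01725131
exp(-rT) = 0.99625702; exp(-qT) = 1.00000000
P = K * exp(-rT) * N(-d2) - S_0 * exp(-qT) * N(-d1)
N(-d1) = 0.82696800; N(-d2) = 0.84548305
P = 10.3600 * 0.99625702 * 0.84548305 - 9.5900 * 1.00000000 * 0.82696800 = 0.7958


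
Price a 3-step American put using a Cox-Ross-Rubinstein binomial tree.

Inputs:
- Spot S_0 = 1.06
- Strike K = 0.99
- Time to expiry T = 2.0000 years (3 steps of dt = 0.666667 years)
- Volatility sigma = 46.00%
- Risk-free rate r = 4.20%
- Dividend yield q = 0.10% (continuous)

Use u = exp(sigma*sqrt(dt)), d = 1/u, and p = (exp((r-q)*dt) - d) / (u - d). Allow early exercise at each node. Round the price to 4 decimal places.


dt = T/N = 0.666667
u = exp(sigma*sqrt(dt)) = 1.455848; d = 1/u = 0.686885
p = (exp((r-q)*dt) - d) / (u - d) = 0.443227
Discount per step: exp(-r*dt) = 0.972388
Stock lattice S(k, i) with i counting down-moves:
  k=0: S(0,0) = 1.0600
  k=1: S(1,0) = 1.5432; S(1,1) = 0.7281
  k=2: S(2,0) = 2.2467; S(2,1) = 1.0600; S(2,2) = 0.5001
  k=3: S(3,0) = 3.2708; S(3,1) = 1.5432; S(3,2) = 0.7281; S(3,3) = 0.3435
Terminal payoffs V(N, i) = max(K - S_T, 0):
  V(3,0) = 0.000000; V(3,1) = 0.000000; V(3,2) = 0.261902; V(3,3) = 0.646475
Backward induction: V(k, i) = exp(-r*dt) * [p * V(k+1, i) + (1-p) * V(k+1, i+1)]; then take max(V_cont, immediate exercise) for American.
  V(2,0) = exp(-r*dt) * [p*0.000000 + (1-p)*0.000000] = 0.000000; exercise = 0.000000; V(2,0) = max -> 0.000000
  V(2,1) = exp(-r*dt) * [p*0.000000 + (1-p)*0.261902] = 0.141794; exercise = 0.000000; V(2,1) = max -> 0.141794
  V(2,2) = exp(-r*dt) * [p*0.261902 + (1-p)*0.646475] = 0.462878; exercise = 0.489880; V(2,2) = max -> 0.489880
  V(1,0) = exp(-r*dt) * [p*0.000000 + (1-p)*0.141794] = 0.076767; exercise = 0.000000; V(1,0) = max -> 0.076767
  V(1,1) = exp(-r*dt) * [p*0.141794 + (1-p)*0.489880] = 0.326332; exercise = 0.261902; V(1,1) = max -> 0.326332
  V(0,0) = exp(-r*dt) * [p*0.076767 + (1-p)*0.326332] = 0.209762; exercise = 0.000000; V(0,0) = max -> 0.209762

Answer: Price = V(0,0) = 0.2098


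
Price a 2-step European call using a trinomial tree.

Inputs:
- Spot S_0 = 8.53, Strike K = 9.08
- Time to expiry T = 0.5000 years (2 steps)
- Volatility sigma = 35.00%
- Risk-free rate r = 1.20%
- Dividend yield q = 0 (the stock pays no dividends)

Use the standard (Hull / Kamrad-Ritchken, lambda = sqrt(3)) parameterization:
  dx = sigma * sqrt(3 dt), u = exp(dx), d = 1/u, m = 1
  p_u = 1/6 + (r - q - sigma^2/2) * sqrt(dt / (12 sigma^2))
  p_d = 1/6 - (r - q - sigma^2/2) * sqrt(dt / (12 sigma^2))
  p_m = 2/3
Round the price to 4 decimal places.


dt = T/N = 0.250000; dx = sigma*sqrt(3*dt) = 0.303109
u = exp(dx) = 1.354062; d = 1/u = 0.738519
p_u = 0.146356, p_m = 0.666667, p_d = 0.186977
Discount per step: exp(-r*dt) = 0.997004
Stock lattice S(k, j) with j the centered position index:
  k=0: S(0,+0) = 8.5300
  k=1: S(1,-1) = 6.2996; S(1,+0) = 8.5300; S(1,+1) = 11.5501
  k=2: S(2,-2) = 4.6523; S(2,-1) = 6.2996; S(2,+0) = 8.5300; S(2,+1) = 11.5501; S(2,+2) = 15.6396
Terminal payoffs V(N, j) = max(S_T - K, 0):
  V(2,-2) = 0.000000; V(2,-1) = 0.000000; V(2,+0) = 0.000000; V(2,+1) = 2.470148; V(2,+2) = 6.559615
Backward induction: V(k, j) = exp(-r*dt) * [p_u * V(k+1, j+1) + p_m * V(k+1, j) + p_d * V(k+1, j-1)]
  V(1,-1) = exp(-r*dt) * [p_u*0.000000 + p_m*0.000000 + p_d*0.000000] = 0.000000
  V(1,+0) = exp(-r*dt) * [p_u*2.470148 + p_m*0.000000 + p_d*0.000000] = 0.360439
  V(1,+1) = exp(-r*dt) * [p_u*6.559615 + p_m*2.470148 + p_d*0.000000] = 2.598998
  V(0,+0) = exp(-r*dt) * [p_u*2.598998 + p_m*0.360439 + p_d*0.000000] = 0.618813

Answer: Price = V(0,0) = 0.6188


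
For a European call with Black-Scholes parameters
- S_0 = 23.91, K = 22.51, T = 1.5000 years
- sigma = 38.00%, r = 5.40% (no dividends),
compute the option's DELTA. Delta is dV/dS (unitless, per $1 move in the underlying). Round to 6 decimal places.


d1 = 0.5363891061; d2 = 0.0709860549
phi(d1) = 0.3454887597; exp(-qT) = 1.0000000000; exp(-rT) = 0.9221936914
N(d1) = 0.7041551706
Delta = exp(-qT) * N(d1) = 1.0000000000 * 0.7041551706 = 0.704155

Answer: Delta = 0.704155


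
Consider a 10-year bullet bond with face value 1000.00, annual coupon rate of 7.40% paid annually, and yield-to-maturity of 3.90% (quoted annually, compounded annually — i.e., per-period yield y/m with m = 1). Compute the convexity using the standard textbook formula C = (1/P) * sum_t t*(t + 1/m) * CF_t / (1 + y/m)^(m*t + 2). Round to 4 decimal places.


Coupon per period c = face * coupon_rate / m = 74.000000
Periods per year m = 1; per-period yield y/m = 0.039000
Number of cashflows N = 10
Cashflows (t years, CF_t, discount factor 1/(1+y/m)^(m*t), PV):
  t = 1.0000: CF_t = 74.000000, DF = 0.962464, PV = 71.222329
  t = 2.0000: CF_t = 74.000000, DF = 0.926337, PV = 68.548921
  t = 3.0000: CF_t = 74.000000, DF = 0.891566, PV = 65.975863
  t = 4.0000: CF_t = 74.000000, DF = 0.858100, PV = 63.499387
  t = 5.0000: CF_t = 74.000000, DF = 0.825890, PV = 61.115868
  t = 6.0000: CF_t = 74.000000, DF = 0.794889, PV = 58.821817
  t = 7.0000: CF_t = 74.000000, DF = 0.765052, PV = 56.613876
  t = 8.0000: CF_t = 74.000000, DF = 0.736335, PV = 54.488812
  t = 9.0000: CF_t = 74.000000, DF = 0.708696, PV = 52.443515
  t = 10.0000: CF_t = 1074.000000, DF = 0.682094, PV = 732.569454
Price P = sum_t PV_t = 1285.299840
Convexity numerator sum_t t*(t + 1/m) * CF_t / (1+y/m)^(m*t + 2):
  t = 1.0000: term = 131.951725
  t = 2.0000: term = 380.996319
  t = 3.0000: term = 733.390412
  t = 4.0000: term = 1176.436336
  t = 5.0000: term = 1698.416270
  t = 6.0000: term = 2288.530104
  t = 7.0000: term = 2936.836836
  t = 8.0000: term = 3634.199302
  t = 9.0000: term = 4372.232076
  t = 10.0000: term = 74646.662659
Convexity = (1/P) * sum = 91999.652040 / 1285.299840 = 71.578358

Answer: Convexity = 71.5784


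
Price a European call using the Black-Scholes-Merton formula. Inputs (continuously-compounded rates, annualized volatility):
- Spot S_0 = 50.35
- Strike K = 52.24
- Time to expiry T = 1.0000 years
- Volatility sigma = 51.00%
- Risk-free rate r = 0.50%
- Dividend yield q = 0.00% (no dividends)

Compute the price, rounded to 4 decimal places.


Answer: Price = 9.5032

Derivation:
d1 = (ln(S/K) + (r - q + 0.5*sigma^2) * T) / (sigma * sqrt(T)) = 0.19254928
d2 = d1 - sigma * sqrt(T) = -0.31745072
exp(-rT) = 0.99501248; exp(-qT) = 1.00000000
C = S_0 * exp(-qT) * N(d1) - K * exp(-rT) * N(d2)
N(d1) = 0.57634402; N(d2) = 0.37545081
C = 50.3500 * 1.00000000 * 0.57634402 - 52.2400 * 0.99501248 * 0.37545081 = 9.5032


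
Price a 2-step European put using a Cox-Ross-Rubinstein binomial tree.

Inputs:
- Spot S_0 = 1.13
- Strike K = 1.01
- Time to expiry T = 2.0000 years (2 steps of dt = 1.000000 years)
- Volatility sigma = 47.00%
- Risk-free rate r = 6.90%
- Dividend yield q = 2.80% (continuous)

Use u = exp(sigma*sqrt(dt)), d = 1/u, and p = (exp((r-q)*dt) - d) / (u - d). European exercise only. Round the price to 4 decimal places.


Answer: Price = V(0,0) = 0.1623

Derivation:
dt = T/N = 1.000000
u = exp(sigma*sqrt(dt)) = 1.599994; d = 1/u = 0.625002
p = (exp((r-q)*dt) - d) / (u - d) = 0.427542
Discount per step: exp(-r*dt) = 0.933327
Stock lattice S(k, i) with i counting down-moves:
  k=0: S(0,0) = 1.1300
  k=1: S(1,0) = 1.8080; S(1,1) = 0.7063
  k=2: S(2,0) = 2.8928; S(2,1) = 1.1300; S(2,2) = 0.4414
Terminal payoffs V(N, i) = max(K - S_T, 0):
  V(2,0) = 0.000000; V(2,1) = 0.000000; V(2,2) = 0.568591
Backward induction: V(k, i) = exp(-r*dt) * [p * V(k+1, i) + (1-p) * V(k+1, i+1)].
  V(1,0) = exp(-r*dt) * [p*0.000000 + (1-p)*0.000000] = 0.000000
  V(1,1) = exp(-r*dt) * [p*0.000000 + (1-p)*0.568591] = 0.303793
  V(0,0) = exp(-r*dt) * [p*0.000000 + (1-p)*0.303793] = 0.162313


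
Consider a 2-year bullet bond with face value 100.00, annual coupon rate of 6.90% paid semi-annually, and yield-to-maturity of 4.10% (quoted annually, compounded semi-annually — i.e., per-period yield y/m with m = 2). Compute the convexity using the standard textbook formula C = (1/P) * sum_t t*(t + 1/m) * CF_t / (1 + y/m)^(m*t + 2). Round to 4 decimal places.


Coupon per period c = face * coupon_rate / m = 3.450000
Periods per year m = 2; per-period yield y/m = 0.020500
Number of cashflows N = 4
Cashflows (t years, CF_t, discount factor 1/(1+y/m)^(m*t), PV):
  t = 0.5000: CF_t = 3.450000, DF = 0.979912, PV = 3.380696
  t = 1.0000: CF_t = 3.450000, DF = 0.960227, PV = 3.312784
  t = 1.5000: CF_t = 3.450000, DF = 0.940938, PV = 3.246236
  t = 2.0000: CF_t = 103.450000, DF = 0.922036, PV = 95.384643
Price P = sum_t PV_t = 105.324358
Convexity numerator sum_t t*(t + 1/m) * CF_t / (1+y/m)^(m*t + 2):
  t = 0.5000: term = 1.623118
  t = 1.0000: term = 4.771537
  t = 1.5000: term = 9.351371
  t = 2.0000: term = 457.954620
Convexity = (1/P) * sum = 473.700647 / 105.324358 = 4.497541

Answer: Convexity = 4.4975


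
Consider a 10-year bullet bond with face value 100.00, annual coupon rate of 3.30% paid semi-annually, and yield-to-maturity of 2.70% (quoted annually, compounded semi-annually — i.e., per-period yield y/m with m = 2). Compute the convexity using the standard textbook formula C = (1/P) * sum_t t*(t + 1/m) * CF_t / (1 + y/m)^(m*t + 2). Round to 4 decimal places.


Answer: Convexity = 83.8860

Derivation:
Coupon per period c = face * coupon_rate / m = 1.650000
Periods per year m = 2; per-period yield y/m = 0.013500
Number of cashflows N = 20
Cashflows (t years, CF_t, discount factor 1/(1+y/m)^(m*t), PV):
  t = 0.5000: CF_t = 1.650000, DF = 0.986680, PV = 1.628022
  t = 1.0000: CF_t = 1.650000, DF = 0.973537, PV = 1.606336
  t = 1.5000: CF_t = 1.650000, DF = 0.960569, PV = 1.584939
  t = 2.0000: CF_t = 1.650000, DF = 0.947774, PV = 1.563828
  t = 2.5000: CF_t = 1.650000, DF = 0.935150, PV = 1.542997
  t = 3.0000: CF_t = 1.650000, DF = 0.922694, PV = 1.522444
  t = 3.5000: CF_t = 1.650000, DF = 0.910403, PV = 1.502165
  t = 4.0000: CF_t = 1.650000, DF = 0.898276, PV = 1.482156
  t = 4.5000: CF_t = 1.650000, DF = 0.886311, PV = 1.462413
  t = 5.0000: CF_t = 1.650000, DF = 0.874505, PV = 1.442934
  t = 5.5000: CF_t = 1.650000, DF = 0.862857, PV = 1.423714
  t = 6.0000: CF_t = 1.650000, DF = 0.851363, PV = 1.404750
  t = 6.5000: CF_t = 1.650000, DF = 0.840023, PV = 1.386038
  t = 7.0000: CF_t = 1.650000, DF = 0.828834, PV = 1.367576
  t = 7.5000: CF_t = 1.650000, DF = 0.817794, PV = 1.349359
  t = 8.0000: CF_t = 1.650000, DF = 0.806900, PV = 1.331386
  t = 8.5000: CF_t = 1.650000, DF = 0.796152, PV = 1.313651
  t = 9.0000: CF_t = 1.650000, DF = 0.785547, PV = 1.296153
  t = 9.5000: CF_t = 1.650000, DF = 0.775084, PV = 1.278888
  t = 10.0000: CF_t = 101.650000, DF = 0.764760, PV = 77.737814
Price P = sum_t PV_t = 105.227564
Convexity numerator sum_t t*(t + 1/m) * CF_t / (1+y/m)^(m*t + 2):
  t = 0.5000: term = 0.792470
  t = 1.0000: term = 2.345742
  t = 1.5000: term = 4.628992
  t = 2.0000: term = 7.612222
  t = 2.5000: term = 11.266238
  t = 3.0000: term = 15.562638
  t = 3.5000: term = 20.473788
  t = 4.0000: term = 25.972809
  t = 4.5000: term = 32.033558
  t = 5.0000: term = 38.630613
  t = 5.5000: term = 45.739256
  t = 6.0000: term = 53.335456
  t = 6.5000: term = 61.395854
  t = 7.0000: term = 69.897750
  t = 7.5000: term = 78.819086
  t = 8.0000: term = 88.138428
  t = 8.5000: term = 97.834960
  t = 9.0000: term = 107.888461
  t = 9.5000: term = 118.279297
  t = 10.0000: term = 7946.467571
Convexity = (1/P) * sum = 8827.115189 / 105.227564 = 83.885959


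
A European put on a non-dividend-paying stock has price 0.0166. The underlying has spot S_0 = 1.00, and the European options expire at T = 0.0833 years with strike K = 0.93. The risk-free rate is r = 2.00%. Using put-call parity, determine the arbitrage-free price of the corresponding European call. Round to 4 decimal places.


Put-call parity: C - P = S_0 * exp(-qT) - K * exp(-rT).
S_0 * exp(-qT) = 1.0000 * 1.00000000 = 1.00000000
K * exp(-rT) = 0.9300 * 0.99833539 = 0.92845191
C = P + S*exp(-qT) - K*exp(-rT)
C = 0.0166 + 1.00000000 - 0.92845191 = 0.0881

Answer: Call price = 0.0881


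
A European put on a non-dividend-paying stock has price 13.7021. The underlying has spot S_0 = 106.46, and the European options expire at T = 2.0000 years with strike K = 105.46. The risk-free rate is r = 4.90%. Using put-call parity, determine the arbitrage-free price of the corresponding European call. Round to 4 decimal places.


Answer: Call price = 24.5469

Derivation:
Put-call parity: C - P = S_0 * exp(-qT) - K * exp(-rT).
S_0 * exp(-qT) = 106.4600 * 1.00000000 = 106.46000000
K * exp(-rT) = 105.4600 * 0.90664890 = 95.61519339
C = P + S*exp(-qT) - K*exp(-rT)
C = 13.7021 + 106.46000000 - 95.61519339 = 24.5469


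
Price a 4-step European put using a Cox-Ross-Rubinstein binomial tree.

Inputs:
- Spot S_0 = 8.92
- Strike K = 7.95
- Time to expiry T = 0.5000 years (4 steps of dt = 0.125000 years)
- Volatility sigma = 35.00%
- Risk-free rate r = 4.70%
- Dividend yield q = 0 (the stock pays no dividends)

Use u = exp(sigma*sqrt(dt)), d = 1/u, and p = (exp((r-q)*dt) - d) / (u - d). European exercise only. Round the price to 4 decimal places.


Answer: Price = V(0,0) = 0.4099

Derivation:
dt = T/N = 0.125000
u = exp(sigma*sqrt(dt)) = 1.131726; d = 1/u = 0.883606
p = (exp((r-q)*dt) - d) / (u - d) = 0.492851
Discount per step: exp(-r*dt) = 0.994142
Stock lattice S(k, i) with i counting down-moves:
  k=0: S(0,0) = 8.9200
  k=1: S(1,0) = 10.0950; S(1,1) = 7.8818
  k=2: S(2,0) = 11.4248; S(2,1) = 8.9200; S(2,2) = 6.9644
  k=3: S(3,0) = 12.9297; S(3,1) = 10.0950; S(3,2) = 7.8818; S(3,3) = 6.1538
  k=4: S(4,0) = 14.6329; S(4,1) = 11.4248; S(4,2) = 8.9200; S(4,3) = 6.9644; S(4,4) = 5.4375
Terminal payoffs V(N, i) = max(K - S_T, 0):
  V(4,0) = 0.000000; V(4,1) = 0.000000; V(4,2) = 0.000000; V(4,3) = 0.985620; V(4,4) = 2.512490
Backward induction: V(k, i) = exp(-r*dt) * [p * V(k+1, i) + (1-p) * V(k+1, i+1)].
  V(3,0) = exp(-r*dt) * [p*0.000000 + (1-p)*0.000000] = 0.000000
  V(3,1) = exp(-r*dt) * [p*0.000000 + (1-p)*0.000000] = 0.000000
  V(3,2) = exp(-r*dt) * [p*0.000000 + (1-p)*0.985620] = 0.496928
  V(3,3) = exp(-r*dt) * [p*0.985620 + (1-p)*2.512490] = 1.749661
  V(2,0) = exp(-r*dt) * [p*0.000000 + (1-p)*0.000000] = 0.000000
  V(2,1) = exp(-r*dt) * [p*0.000000 + (1-p)*0.496928] = 0.250540
  V(2,2) = exp(-r*dt) * [p*0.496928 + (1-p)*1.749661] = 1.125617
  V(1,0) = exp(-r*dt) * [p*0.000000 + (1-p)*0.250540] = 0.126317
  V(1,1) = exp(-r*dt) * [p*0.250540 + (1-p)*1.125617] = 0.690267
  V(0,0) = exp(-r*dt) * [p*0.126317 + (1-p)*0.690267] = 0.409908


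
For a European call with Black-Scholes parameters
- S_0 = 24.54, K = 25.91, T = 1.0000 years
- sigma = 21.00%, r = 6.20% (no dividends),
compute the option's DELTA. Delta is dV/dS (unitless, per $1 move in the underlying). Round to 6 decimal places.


Answer: Delta = 0.556282

Derivation:
d1 = 0.1415497367; d2 = -0.0684502633
phi(d1) = 0.3949655642; exp(-qT) = 1.0000000000; exp(-rT) = 0.9398828868
N(d1) = 0.5562821643
Delta = exp(-qT) * N(d1) = 1.0000000000 * 0.5562821643 = 0.556282


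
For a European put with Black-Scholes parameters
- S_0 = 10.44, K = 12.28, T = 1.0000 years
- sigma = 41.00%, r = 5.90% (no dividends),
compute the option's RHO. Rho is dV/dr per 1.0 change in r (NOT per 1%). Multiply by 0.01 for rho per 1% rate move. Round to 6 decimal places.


d1 = -0.0470179031; d2 = -0.4570179031
phi(d1) = 0.3985015565; exp(-qT) = 1.0000000000; exp(-rT) = 0.9427067692
N(-d2) = 0.6761709113
Rho = -K*T*exp(-rT)*N(-d2) = -12.2800 * 1.0000 * 0.9427067692 * 0.6761709113 = -7.827651

Answer: Rho = -7.827651


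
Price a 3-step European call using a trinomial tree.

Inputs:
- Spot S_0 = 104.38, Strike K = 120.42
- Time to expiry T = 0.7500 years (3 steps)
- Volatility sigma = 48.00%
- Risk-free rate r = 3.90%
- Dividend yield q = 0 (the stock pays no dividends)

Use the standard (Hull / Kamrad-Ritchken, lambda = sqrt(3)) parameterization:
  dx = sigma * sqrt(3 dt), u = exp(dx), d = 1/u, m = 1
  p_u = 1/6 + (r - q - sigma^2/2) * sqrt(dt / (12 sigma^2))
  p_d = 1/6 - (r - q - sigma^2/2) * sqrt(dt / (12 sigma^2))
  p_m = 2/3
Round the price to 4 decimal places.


Answer: Price = V(0,0) = 12.9484

Derivation:
dt = T/N = 0.250000; dx = sigma*sqrt(3*dt) = 0.415692
u = exp(dx) = 1.515419; d = 1/u = 0.659883
p_u = 0.143753, p_m = 0.666667, p_d = 0.189580
Discount per step: exp(-r*dt) = 0.990297
Stock lattice S(k, j) with j the centered position index:
  k=0: S(0,+0) = 104.3800
  k=1: S(1,-1) = 68.8786; S(1,+0) = 104.3800; S(1,+1) = 158.1795
  k=2: S(2,-2) = 45.4519; S(2,-1) = 68.8786; S(2,+0) = 104.3800; S(2,+1) = 158.1795; S(2,+2) = 239.7082
  k=3: S(3,-3) = 29.9929; S(3,-2) = 45.4519; S(3,-1) = 68.8786; S(3,+0) = 104.3800; S(3,+1) = 158.1795; S(3,+2) = 239.7082; S(3,+3) = 363.2585
Terminal payoffs V(N, j) = max(S_T - K, 0):
  V(3,-3) = 0.000000; V(3,-2) = 0.000000; V(3,-1) = 0.000000; V(3,+0) = 0.000000; V(3,+1) = 37.759471; V(3,+2) = 119.288230; V(3,+3) = 242.838488
Backward induction: V(k, j) = exp(-r*dt) * [p_u * V(k+1, j+1) + p_m * V(k+1, j) + p_d * V(k+1, j-1)]
  V(2,-2) = exp(-r*dt) * [p_u*0.000000 + p_m*0.000000 + p_d*0.000000] = 0.000000
  V(2,-1) = exp(-r*dt) * [p_u*0.000000 + p_m*0.000000 + p_d*0.000000] = 0.000000
  V(2,+0) = exp(-r*dt) * [p_u*37.759471 + p_m*0.000000 + p_d*0.000000] = 5.375374
  V(2,+1) = exp(-r*dt) * [p_u*119.288230 + p_m*37.759471 + p_d*0.000000] = 41.910406
  V(2,+2) = exp(-r*dt) * [p_u*242.838488 + p_m*119.288230 + p_d*37.759471] = 120.412948
  V(1,-1) = exp(-r*dt) * [p_u*5.375374 + p_m*0.000000 + p_d*0.000000] = 0.765229
  V(1,+0) = exp(-r*dt) * [p_u*41.910406 + p_m*5.375374 + p_d*0.000000] = 9.515106
  V(1,+1) = exp(-r*dt) * [p_u*120.412948 + p_m*41.910406 + p_d*5.375374] = 45.820136
  V(0,+0) = exp(-r*dt) * [p_u*45.820136 + p_m*9.515106 + p_d*0.765229] = 12.948398


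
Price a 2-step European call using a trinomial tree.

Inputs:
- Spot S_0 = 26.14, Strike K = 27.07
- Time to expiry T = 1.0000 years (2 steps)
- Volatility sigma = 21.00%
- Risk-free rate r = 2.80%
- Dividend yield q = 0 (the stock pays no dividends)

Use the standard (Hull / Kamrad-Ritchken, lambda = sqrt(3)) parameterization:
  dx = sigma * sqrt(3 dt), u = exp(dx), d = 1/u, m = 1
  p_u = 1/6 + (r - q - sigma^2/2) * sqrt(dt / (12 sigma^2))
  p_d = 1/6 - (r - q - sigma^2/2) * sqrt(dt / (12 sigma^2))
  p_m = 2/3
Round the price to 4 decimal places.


dt = T/N = 0.500000; dx = sigma*sqrt(3*dt) = 0.257196
u = exp(dx) = 1.293299; d = 1/u = 0.773216
p_u = 0.172450, p_m = 0.666667, p_d = 0.160883
Discount per step: exp(-r*dt) = 0.986098
Stock lattice S(k, j) with j the centered position index:
  k=0: S(0,+0) = 26.1400
  k=1: S(1,-1) = 20.2119; S(1,+0) = 26.1400; S(1,+1) = 33.8068
  k=2: S(2,-2) = 15.6282; S(2,-1) = 20.2119; S(2,+0) = 26.1400; S(2,+1) = 33.8068; S(2,+2) = 43.7224
Terminal payoffs V(N, j) = max(S_T - K, 0):
  V(2,-2) = 0.000000; V(2,-1) = 0.000000; V(2,+0) = 0.000000; V(2,+1) = 6.736839; V(2,+2) = 16.652356
Backward induction: V(k, j) = exp(-r*dt) * [p_u * V(k+1, j+1) + p_m * V(k+1, j) + p_d * V(k+1, j-1)]
  V(1,-1) = exp(-r*dt) * [p_u*0.000000 + p_m*0.000000 + p_d*0.000000] = 0.000000
  V(1,+0) = exp(-r*dt) * [p_u*6.736839 + p_m*0.000000 + p_d*0.000000] = 1.145618
  V(1,+1) = exp(-r*dt) * [p_u*16.652356 + p_m*6.736839 + p_d*0.000000] = 7.260565
  V(0,+0) = exp(-r*dt) * [p_u*7.260565 + p_m*1.145618 + p_d*0.000000] = 1.987806

Answer: Price = V(0,0) = 1.9878


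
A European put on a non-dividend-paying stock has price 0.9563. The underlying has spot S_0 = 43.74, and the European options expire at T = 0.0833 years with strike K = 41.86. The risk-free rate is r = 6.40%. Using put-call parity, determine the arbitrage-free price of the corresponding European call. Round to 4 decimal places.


Answer: Call price = 3.0589

Derivation:
Put-call parity: C - P = S_0 * exp(-qT) - K * exp(-rT).
S_0 * exp(-qT) = 43.7400 * 1.00000000 = 43.74000000
K * exp(-rT) = 41.8600 * 0.99468299 = 41.63742978
C = P + S*exp(-qT) - K*exp(-rT)
C = 0.9563 + 43.74000000 - 41.63742978 = 3.0589


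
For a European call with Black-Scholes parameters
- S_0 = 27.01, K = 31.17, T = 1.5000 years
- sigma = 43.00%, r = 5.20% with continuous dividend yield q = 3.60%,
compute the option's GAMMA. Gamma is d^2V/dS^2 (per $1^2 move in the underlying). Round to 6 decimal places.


Answer: Gamma = 0.026554

Derivation:
d1 = 0.0368867977; d2 = -0.4897534970
phi(d1) = 0.3986709651; exp(-qT) = 0.9474321065; exp(-rT) = 0.9249644265
Gamma = exp(-qT) * phi(d1) / (S * sigma * sqrt(T)) = 0.9474321065 * 0.3986709651 / (27.0100 * 0.4300 * 1.2247448714) = 0.026554


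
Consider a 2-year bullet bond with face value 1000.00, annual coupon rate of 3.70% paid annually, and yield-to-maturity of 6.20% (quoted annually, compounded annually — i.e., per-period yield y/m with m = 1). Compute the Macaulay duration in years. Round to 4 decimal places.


Answer: Macaulay duration = 1.9635 years

Derivation:
Coupon per period c = face * coupon_rate / m = 37.000000
Periods per year m = 1; per-period yield y/m = 0.062000
Number of cashflows N = 2
Cashflows (t years, CF_t, discount factor 1/(1+y/m)^(m*t), PV):
  t = 1.0000: CF_t = 37.000000, DF = 0.941620, PV = 34.839925
  t = 2.0000: CF_t = 1037.000000, DF = 0.886647, PV = 919.453400
Price P = sum_t PV_t = 954.293324
Macaulay numerator sum_t t * PV_t:
  t * PV_t at t = 1.0000: 34.839925
  t * PV_t at t = 2.0000: 1838.906799
Macaulay duration D = (sum_t t * PV_t) / P = 1873.746724 / 954.293324 = 1.963491


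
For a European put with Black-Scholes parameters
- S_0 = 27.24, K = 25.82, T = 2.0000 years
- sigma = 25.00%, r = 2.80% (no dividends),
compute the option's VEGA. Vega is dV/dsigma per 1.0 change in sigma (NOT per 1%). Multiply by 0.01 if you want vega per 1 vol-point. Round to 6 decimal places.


Answer: Vega = 13.652662

Derivation:
d1 = 0.4865943884; d2 = 0.1330409978
phi(d1) = 0.3544012325; exp(-qT) = 1.0000000000; exp(-rT) = 0.9455391359
Vega = S * exp(-qT) * phi(d1) * sqrt(T) = 27.2400 * 1.0000000000 * 0.3544012325 * 1.4142135624 = 13.652662


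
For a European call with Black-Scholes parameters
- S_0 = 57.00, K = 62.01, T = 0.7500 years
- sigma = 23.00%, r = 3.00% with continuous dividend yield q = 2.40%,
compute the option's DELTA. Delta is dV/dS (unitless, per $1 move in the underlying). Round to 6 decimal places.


d1 = -0.3007587972; d2 = -0.4999446401
phi(d1) = 0.3813008968; exp(-qT) = 0.9821610324; exp(-rT) = 0.9777512372
N(d1) = 0.3817992148
Delta = exp(-qT) * N(d1) = 0.9821610324 * 0.3817992148 = 0.374988

Answer: Delta = 0.374988


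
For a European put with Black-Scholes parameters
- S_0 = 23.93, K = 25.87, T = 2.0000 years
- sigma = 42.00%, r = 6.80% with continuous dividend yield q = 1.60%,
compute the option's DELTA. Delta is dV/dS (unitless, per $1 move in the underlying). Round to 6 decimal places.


d1 = 0.3408404621; d2 = -0.2531292341
phi(d1) = 0.3764294461; exp(-qT) = 0.9685065821; exp(-rT) = 0.8728426325
N(-d1) = 0.3666118440
Delta = -exp(-qT) * N(-d1) = -0.9685065821 * 0.3666118440 = -0.355066

Answer: Delta = -0.355066


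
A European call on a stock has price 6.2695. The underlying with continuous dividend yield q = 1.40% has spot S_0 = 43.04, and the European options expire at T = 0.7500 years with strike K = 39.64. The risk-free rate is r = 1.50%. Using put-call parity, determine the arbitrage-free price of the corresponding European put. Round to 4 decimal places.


Answer: Put price = 2.8756

Derivation:
Put-call parity: C - P = S_0 * exp(-qT) - K * exp(-rT).
S_0 * exp(-qT) = 43.0400 * 0.98955493 = 42.59044430
K * exp(-rT) = 39.6400 * 0.98881304 = 39.19654909
P = C - S*exp(-qT) + K*exp(-rT)
P = 6.2695 - 42.59044430 + 39.19654909 = 2.8756


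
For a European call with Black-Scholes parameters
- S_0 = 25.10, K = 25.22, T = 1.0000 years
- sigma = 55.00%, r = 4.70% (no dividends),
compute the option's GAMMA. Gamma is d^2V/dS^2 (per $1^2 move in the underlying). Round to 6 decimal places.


Answer: Gamma = 0.027164

Derivation:
d1 = 0.3517827556; d2 = -0.1982172444
phi(d1) = 0.3750056874; exp(-qT) = 1.0000000000; exp(-rT) = 0.9540873976
Gamma = exp(-qT) * phi(d1) / (S * sigma * sqrt(T)) = 1.0000000000 * 0.3750056874 / (25.1000 * 0.5500 * 1.0000000000) = 0.027164


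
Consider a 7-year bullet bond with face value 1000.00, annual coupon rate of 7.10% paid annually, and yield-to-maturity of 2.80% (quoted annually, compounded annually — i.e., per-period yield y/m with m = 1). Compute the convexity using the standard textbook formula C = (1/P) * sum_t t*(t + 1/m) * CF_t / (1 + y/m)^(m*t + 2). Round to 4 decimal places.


Coupon per period c = face * coupon_rate / m = 71.000000
Periods per year m = 1; per-period yield y/m = 0.028000
Number of cashflows N = 7
Cashflows (t years, CF_t, discount factor 1/(1+y/m)^(m*t), PV):
  t = 1.0000: CF_t = 71.000000, DF = 0.972763, PV = 69.066148
  t = 2.0000: CF_t = 71.000000, DF = 0.946267, PV = 67.184969
  t = 3.0000: CF_t = 71.000000, DF = 0.920493, PV = 65.355028
  t = 4.0000: CF_t = 71.000000, DF = 0.895422, PV = 63.574930
  t = 5.0000: CF_t = 71.000000, DF = 0.871033, PV = 61.843317
  t = 6.0000: CF_t = 71.000000, DF = 0.847308, PV = 60.158869
  t = 7.0000: CF_t = 1071.000000, DF = 0.824230, PV = 882.749882
Price P = sum_t PV_t = 1269.933142
Convexity numerator sum_t t*(t + 1/m) * CF_t / (1+y/m)^(m*t + 2):
  t = 1.0000: term = 130.710056
  t = 2.0000: term = 381.449579
  t = 3.0000: term = 742.119804
  t = 4.0000: term = 1203.177374
  t = 5.0000: term = 1755.609009
  t = 6.0000: term = 2390.907211
  t = 7.0000: term = 46777.764800
Convexity = (1/P) * sum = 53381.737834 / 1269.933142 = 42.035077

Answer: Convexity = 42.0351


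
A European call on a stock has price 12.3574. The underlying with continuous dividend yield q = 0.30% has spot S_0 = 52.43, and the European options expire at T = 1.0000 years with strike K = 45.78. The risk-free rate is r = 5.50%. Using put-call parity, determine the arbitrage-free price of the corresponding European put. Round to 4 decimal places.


Put-call parity: C - P = S_0 * exp(-qT) - K * exp(-rT).
S_0 * exp(-qT) = 52.4300 * 0.99700450 = 52.27294570
K * exp(-rT) = 45.7800 * 0.94648515 = 43.33009007
P = C - S*exp(-qT) + K*exp(-rT)
P = 12.3574 - 52.27294570 + 43.33009007 = 3.4145

Answer: Put price = 3.4145


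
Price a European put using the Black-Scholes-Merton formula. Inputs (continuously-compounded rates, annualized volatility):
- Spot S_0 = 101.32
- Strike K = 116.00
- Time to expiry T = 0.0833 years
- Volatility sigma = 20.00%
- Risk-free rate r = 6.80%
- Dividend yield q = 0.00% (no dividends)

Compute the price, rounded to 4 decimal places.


Answer: Price = 14.0515

Derivation:
d1 = (ln(S/K) + (r - q + 0.5*sigma^2) * T) / (sigma * sqrt(T)) = -2.21705221
d2 = d1 - sigma * sqrt(T) = -2.27477569
exp(-rT) = 0.99435161; exp(-qT) = 1.00000000
P = K * exp(-rT) * N(-d2) - S_0 * exp(-qT) * N(-d1)
N(-d1) = 0.98669024; N(-d2) = 0.98854031
P = 116.0000 * 0.99435161 * 0.98854031 - 101.3200 * 1.00000000 * 0.98669024 = 14.0515


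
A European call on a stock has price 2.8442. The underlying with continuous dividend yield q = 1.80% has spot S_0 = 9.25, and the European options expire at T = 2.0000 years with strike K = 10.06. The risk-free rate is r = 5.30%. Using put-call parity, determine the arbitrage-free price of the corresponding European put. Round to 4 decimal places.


Put-call parity: C - P = S_0 * exp(-qT) - K * exp(-rT).
S_0 * exp(-qT) = 9.2500 * 0.96464029 = 8.92292271
K * exp(-rT) = 10.0600 * 0.89942465 = 9.04821196
P = C - S*exp(-qT) + K*exp(-rT)
P = 2.8442 - 8.92292271 + 9.04821196 = 2.9695

Answer: Put price = 2.9695


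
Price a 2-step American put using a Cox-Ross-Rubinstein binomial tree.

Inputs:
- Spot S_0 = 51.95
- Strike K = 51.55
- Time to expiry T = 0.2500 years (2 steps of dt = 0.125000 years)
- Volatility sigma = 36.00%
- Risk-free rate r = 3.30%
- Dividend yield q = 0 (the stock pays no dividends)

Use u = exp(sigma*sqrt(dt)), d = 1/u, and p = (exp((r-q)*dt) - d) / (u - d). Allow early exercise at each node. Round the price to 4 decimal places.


dt = T/N = 0.125000
u = exp(sigma*sqrt(dt)) = 1.135734; d = 1/u = 0.880488
p = (exp((r-q)*dt) - d) / (u - d) = 0.484417
Discount per step: exp(-r*dt) = 0.995883
Stock lattice S(k, i) with i counting down-moves:
  k=0: S(0,0) = 51.9500
  k=1: S(1,0) = 59.0014; S(1,1) = 45.7413
  k=2: S(2,0) = 67.0099; S(2,1) = 51.9500; S(2,2) = 40.2747
Terminal payoffs V(N, i) = max(K - S_T, 0):
  V(2,0) = 0.000000; V(2,1) = 0.000000; V(2,2) = 11.275308
Backward induction: V(k, i) = exp(-r*dt) * [p * V(k+1, i) + (1-p) * V(k+1, i+1)]; then take max(V_cont, immediate exercise) for American.
  V(1,0) = exp(-r*dt) * [p*0.000000 + (1-p)*0.000000] = 0.000000; exercise = 0.000000; V(1,0) = max -> 0.000000
  V(1,1) = exp(-r*dt) * [p*0.000000 + (1-p)*11.275308] = 5.789423; exercise = 5.808659; V(1,1) = max -> 5.808659
  V(0,0) = exp(-r*dt) * [p*0.000000 + (1-p)*5.808659] = 2.982516; exercise = 0.000000; V(0,0) = max -> 2.982516

Answer: Price = V(0,0) = 2.9825


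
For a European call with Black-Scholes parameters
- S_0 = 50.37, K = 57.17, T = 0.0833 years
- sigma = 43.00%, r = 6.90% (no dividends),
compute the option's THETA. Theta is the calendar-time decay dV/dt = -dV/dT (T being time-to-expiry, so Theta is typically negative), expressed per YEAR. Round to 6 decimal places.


d1 = -0.9120043783; d2 = -1.0361098576
phi(d1) = 0.2632069889; exp(-qT) = 1.0000000000; exp(-rT) = 0.9942687864
Theta = -S*exp(-qT)*phi(d1)*sigma/(2*sqrt(T)) - r*K*exp(-rT)*N(d2) + q*S*exp(-qT)*N(d1)
N(d1) = 0.1808832064; N(d2) = 0.1500754469; sqrt(T) = 0.2886173938
Term 1 = -50.3700 * 1.0000000000 * 0.2632069889 * 0.4300 / (2 * 0.2886173938) = -9.8760965481
Term 2 = -0.0690 * 57.1700 * 0.9942687864 * 0.1500754469 = -0.5886141984
Term 3 = 0 (no dividend yield, q = 0)
Theta = -9.8760965481 + (-0.5886141984) + (0.0000000000) = -10.464711

Answer: Theta = -10.464711


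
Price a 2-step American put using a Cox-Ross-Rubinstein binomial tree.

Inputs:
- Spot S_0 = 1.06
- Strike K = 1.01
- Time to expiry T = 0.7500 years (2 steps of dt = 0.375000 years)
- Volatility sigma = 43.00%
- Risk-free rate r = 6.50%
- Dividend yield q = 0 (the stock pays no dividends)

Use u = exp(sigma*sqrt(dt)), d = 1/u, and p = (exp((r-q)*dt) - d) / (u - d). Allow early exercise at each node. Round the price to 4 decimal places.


Answer: Price = V(0,0) = 0.0990

Derivation:
dt = T/N = 0.375000
u = exp(sigma*sqrt(dt)) = 1.301243; d = 1/u = 0.768496
p = (exp((r-q)*dt) - d) / (u - d) = 0.480863
Discount per step: exp(-r*dt) = 0.975920
Stock lattice S(k, i) with i counting down-moves:
  k=0: S(0,0) = 1.0600
  k=1: S(1,0) = 1.3793; S(1,1) = 0.8146
  k=2: S(2,0) = 1.7948; S(2,1) = 1.0600; S(2,2) = 0.6260
Terminal payoffs V(N, i) = max(K - S_T, 0):
  V(2,0) = 0.000000; V(2,1) = 0.000000; V(2,2) = 0.383979
Backward induction: V(k, i) = exp(-r*dt) * [p * V(k+1, i) + (1-p) * V(k+1, i+1)]; then take max(V_cont, immediate exercise) for American.
  V(1,0) = exp(-r*dt) * [p*0.000000 + (1-p)*0.000000] = 0.000000; exercise = 0.000000; V(1,0) = max -> 0.000000
  V(1,1) = exp(-r*dt) * [p*0.000000 + (1-p)*0.383979] = 0.194537; exercise = 0.195394; V(1,1) = max -> 0.195394
  V(0,0) = exp(-r*dt) * [p*0.000000 + (1-p)*0.195394] = 0.098994; exercise = 0.000000; V(0,0) = max -> 0.098994


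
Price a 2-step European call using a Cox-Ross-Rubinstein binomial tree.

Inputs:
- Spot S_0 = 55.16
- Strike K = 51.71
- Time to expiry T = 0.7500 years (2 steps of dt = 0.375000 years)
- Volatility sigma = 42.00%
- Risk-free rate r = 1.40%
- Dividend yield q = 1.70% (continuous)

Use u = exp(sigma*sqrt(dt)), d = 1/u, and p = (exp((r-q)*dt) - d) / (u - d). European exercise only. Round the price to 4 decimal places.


Answer: Price = V(0,0) = 9.2318

Derivation:
dt = T/N = 0.375000
u = exp(sigma*sqrt(dt)) = 1.293299; d = 1/u = 0.773216
p = (exp((r-q)*dt) - d) / (u - d) = 0.433891
Discount per step: exp(-r*dt) = 0.994764
Stock lattice S(k, i) with i counting down-moves:
  k=0: S(0,0) = 55.1600
  k=1: S(1,0) = 71.3384; S(1,1) = 42.6506
  k=2: S(2,0) = 92.2619; S(2,1) = 55.1600; S(2,2) = 32.9781
Terminal payoffs V(N, i) = max(S_T - K, 0):
  V(2,0) = 40.551866; V(2,1) = 3.450000; V(2,2) = 0.000000
Backward induction: V(k, i) = exp(-r*dt) * [p * V(k+1, i) + (1-p) * V(k+1, i+1)].
  V(1,0) = exp(-r*dt) * [p*40.551866 + (1-p)*3.450000] = 19.445811
  V(1,1) = exp(-r*dt) * [p*3.450000 + (1-p)*0.000000] = 1.489086
  V(0,0) = exp(-r*dt) * [p*19.445811 + (1-p)*1.489086] = 9.231755


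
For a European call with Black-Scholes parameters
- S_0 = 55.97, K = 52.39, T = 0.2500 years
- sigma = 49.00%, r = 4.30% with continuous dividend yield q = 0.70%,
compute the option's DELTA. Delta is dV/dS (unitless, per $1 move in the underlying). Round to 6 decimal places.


d1 = 0.4290310183; d2 = 0.1840310183
phi(d1) = 0.3638650068; exp(-qT) = 0.9982515304; exp(-rT) = 0.9893075748
N(d1) = 0.6660496742
Delta = exp(-qT) * N(d1) = 0.9982515304 * 0.6660496742 = 0.664885

Answer: Delta = 0.664885


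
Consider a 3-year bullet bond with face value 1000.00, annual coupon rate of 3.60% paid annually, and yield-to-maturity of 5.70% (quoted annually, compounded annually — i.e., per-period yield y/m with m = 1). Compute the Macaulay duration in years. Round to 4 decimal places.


Answer: Macaulay duration = 2.8937 years

Derivation:
Coupon per period c = face * coupon_rate / m = 36.000000
Periods per year m = 1; per-period yield y/m = 0.057000
Number of cashflows N = 3
Cashflows (t years, CF_t, discount factor 1/(1+y/m)^(m*t), PV):
  t = 1.0000: CF_t = 36.000000, DF = 0.946074, PV = 34.058657
  t = 2.0000: CF_t = 36.000000, DF = 0.895056, PV = 32.222002
  t = 3.0000: CF_t = 1036.000000, DF = 0.846789, PV = 877.273061
Price P = sum_t PV_t = 943.553720
Macaulay numerator sum_t t * PV_t:
  t * PV_t at t = 1.0000: 34.058657
  t * PV_t at t = 2.0000: 64.444005
  t * PV_t at t = 3.0000: 2631.819184
Macaulay duration D = (sum_t t * PV_t) / P = 2730.321845 / 943.553720 = 2.893658


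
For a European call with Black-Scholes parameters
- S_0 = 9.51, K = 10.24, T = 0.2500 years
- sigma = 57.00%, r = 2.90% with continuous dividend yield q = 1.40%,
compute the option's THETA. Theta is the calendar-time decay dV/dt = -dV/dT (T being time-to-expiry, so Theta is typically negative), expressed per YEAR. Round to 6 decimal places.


d1 = -0.1038429581; d2 = -0.3888429581
phi(d1) = 0.3967970996; exp(-qT) = 0.9965061179; exp(-rT) = 0.9927762179
Theta = -S*exp(-qT)*phi(d1)*sigma/(2*sqrt(T)) - r*K*exp(-rT)*N(d2) + q*S*exp(-qT)*N(d1)
N(d1) = 0.4586469876; N(d2) = 0.3486961603; sqrt(T) = 0.5000000000
Term 1 = -9.5100 * 0.9965061179 * 0.3967970996 * 0.5700 / (2 * 0.5000000000) = -2.1434029838
Term 2 = -0.0290 * 10.2400 * 0.9927762179 * 0.3486961603 = -0.1028007977
Term 3 = 0.0140 * 9.5100 * 0.9965061179 * 0.4586469876 = 0.0608509086
Theta = -2.1434029838 + (-0.1028007977) + (0.0608509086) = -2.185353

Answer: Theta = -2.185353


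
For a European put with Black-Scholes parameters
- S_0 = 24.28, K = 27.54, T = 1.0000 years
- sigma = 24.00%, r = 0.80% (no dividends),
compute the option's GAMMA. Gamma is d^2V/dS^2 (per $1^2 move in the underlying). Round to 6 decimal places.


Answer: Gamma = 0.063894

Derivation:
d1 = -0.3716105296; d2 = -0.6116105296
phi(d1) = 0.3723259026; exp(-qT) = 1.0000000000; exp(-rT) = 0.9920319148
Gamma = exp(-qT) * phi(d1) / (S * sigma * sqrt(T)) = 1.0000000000 * 0.3723259026 / (24.2800 * 0.2400 * 1.0000000000) = 0.063894


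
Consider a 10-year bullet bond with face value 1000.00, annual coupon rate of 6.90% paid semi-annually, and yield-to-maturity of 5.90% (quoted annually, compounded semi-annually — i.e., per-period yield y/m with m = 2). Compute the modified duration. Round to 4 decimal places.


Coupon per period c = face * coupon_rate / m = 34.500000
Periods per year m = 2; per-period yield y/m = 0.029500
Number of cashflows N = 20
Cashflows (t years, CF_t, discount factor 1/(1+y/m)^(m*t), PV):
  t = 0.5000: CF_t = 34.500000, DF = 0.971345, PV = 33.511413
  t = 1.0000: CF_t = 34.500000, DF = 0.943512, PV = 32.551154
  t = 1.5000: CF_t = 34.500000, DF = 0.916476, PV = 31.618411
  t = 2.0000: CF_t = 34.500000, DF = 0.890214, PV = 30.712395
  t = 2.5000: CF_t = 34.500000, DF = 0.864706, PV = 29.832341
  t = 3.0000: CF_t = 34.500000, DF = 0.839928, PV = 28.977505
  t = 3.5000: CF_t = 34.500000, DF = 0.815860, PV = 28.147164
  t = 4.0000: CF_t = 34.500000, DF = 0.792482, PV = 27.340616
  t = 4.5000: CF_t = 34.500000, DF = 0.769773, PV = 26.557179
  t = 5.0000: CF_t = 34.500000, DF = 0.747716, PV = 25.796191
  t = 5.5000: CF_t = 34.500000, DF = 0.726290, PV = 25.057009
  t = 6.0000: CF_t = 34.500000, DF = 0.705479, PV = 24.339009
  t = 6.5000: CF_t = 34.500000, DF = 0.685263, PV = 23.641582
  t = 7.0000: CF_t = 34.500000, DF = 0.665627, PV = 22.964140
  t = 7.5000: CF_t = 34.500000, DF = 0.646554, PV = 22.306110
  t = 8.0000: CF_t = 34.500000, DF = 0.628027, PV = 21.666935
  t = 8.5000: CF_t = 34.500000, DF = 0.610031, PV = 21.046076
  t = 9.0000: CF_t = 34.500000, DF = 0.592551, PV = 20.443007
  t = 9.5000: CF_t = 34.500000, DF = 0.575572, PV = 19.857219
  t = 10.0000: CF_t = 1034.500000, DF = 0.559079, PV = 578.366961
Price P = sum_t PV_t = 1074.732416
First compute Macaulay numerator sum_t t * PV_t:
  t * PV_t at t = 0.5000: 16.755707
  t * PV_t at t = 1.0000: 32.551154
  t * PV_t at t = 1.5000: 47.427617
  t * PV_t at t = 2.0000: 61.424791
  t * PV_t at t = 2.5000: 74.580853
  t * PV_t at t = 3.0000: 86.932515
  t * PV_t at t = 3.5000: 98.515073
  t * PV_t at t = 4.0000: 109.362462
  t * PV_t at t = 4.5000: 119.507304
  t * PV_t at t = 5.0000: 128.980955
  t * PV_t at t = 5.5000: 137.813551
  t * PV_t at t = 6.0000: 146.034051
  t * PV_t at t = 6.5000: 153.670282
  t * PV_t at t = 7.0000: 160.748978
  t * PV_t at t = 7.5000: 167.295822
  t * PV_t at t = 8.0000: 173.335480
  t * PV_t at t = 8.5000: 178.891644
  t * PV_t at t = 9.0000: 183.987063
  t * PV_t at t = 9.5000: 188.643581
  t * PV_t at t = 10.0000: 5783.669608
Macaulay duration D = 8050.128492 / 1074.732416 = 7.490356
Modified duration = D / (1 + y/m) = 7.490356 / (1 + 0.029500) = 7.275722

Answer: Modified duration = 7.2757


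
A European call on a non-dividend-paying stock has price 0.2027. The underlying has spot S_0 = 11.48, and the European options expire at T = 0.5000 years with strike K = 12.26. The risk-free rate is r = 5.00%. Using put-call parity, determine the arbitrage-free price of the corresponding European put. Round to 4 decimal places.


Put-call parity: C - P = S_0 * exp(-qT) - K * exp(-rT).
S_0 * exp(-qT) = 11.4800 * 1.00000000 = 11.48000000
K * exp(-rT) = 12.2600 * 0.97530991 = 11.95729952
P = C - S*exp(-qT) + K*exp(-rT)
P = 0.2027 - 11.48000000 + 11.95729952 = 0.6800

Answer: Put price = 0.6800
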